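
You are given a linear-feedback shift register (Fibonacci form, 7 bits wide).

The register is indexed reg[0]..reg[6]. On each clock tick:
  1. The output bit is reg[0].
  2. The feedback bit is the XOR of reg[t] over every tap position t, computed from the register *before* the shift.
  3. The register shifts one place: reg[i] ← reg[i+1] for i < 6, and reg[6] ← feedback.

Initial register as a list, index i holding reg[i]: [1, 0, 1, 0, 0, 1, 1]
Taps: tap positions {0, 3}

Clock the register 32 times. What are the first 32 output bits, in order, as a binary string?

10100111001111011010000101010111

tick  register→output (feedback)
  0  1010011→1 (1)
  1  0100111→0 (0)
  2  1001110→1 (0)
  3  0011100→0 (1)
  4  0111001→0 (1)
  5  1110011→1 (1)
  6  1100111→1 (1)
  7  1001111→1 (0)
  8  0011110→0 (1)
  9  0111101→0 (1)
 10  1111011→1 (0)
 11  1110110→1 (1)
 12  1101101→1 (0)
 13  1011010→1 (0)
 14  0110100→0 (0)
 15  1101000→1 (0)
 16  1010000→1 (1)
 17  0100001→0 (0)
 18  1000010→1 (1)
 19  0000101→0 (0)
 20  0001010→0 (1)
 21  0010101→0 (0)
 22  0101010→0 (1)
 23  1010101→1 (1)
 24  0101011→0 (1)
 25  1010111→1 (1)
 26  0101111→0 (1)
 27  1011111→1 (0)
 28  0111110→0 (1)
 29  1111101→1 (0)
 30  1111010→1 (0)
 31  1110100→1 (1)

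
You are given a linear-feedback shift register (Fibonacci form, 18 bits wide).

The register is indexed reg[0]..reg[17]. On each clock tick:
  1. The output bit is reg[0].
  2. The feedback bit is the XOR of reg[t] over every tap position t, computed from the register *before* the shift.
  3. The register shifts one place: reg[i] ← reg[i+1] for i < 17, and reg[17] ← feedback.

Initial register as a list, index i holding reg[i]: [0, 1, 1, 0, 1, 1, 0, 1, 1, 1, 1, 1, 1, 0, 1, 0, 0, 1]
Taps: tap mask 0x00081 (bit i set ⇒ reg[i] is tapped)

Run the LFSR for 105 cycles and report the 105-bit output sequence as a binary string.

step | reg (before) | out | fb
   0 | 011011011111101001 | 0 | 1
   1 | 110110111111010011 | 1 | 0
   2 | 101101111110100110 | 1 | 0
   3 | 011011111101001100 | 0 | 1
   4 | 110111111010011001 | 1 | 0
   5 | 101111110100110010 | 1 | 0
   6 | 011111101001100100 | 0 | 0
   7 | 111111010011001000 | 1 | 0
   8 | 111110100110010000 | 1 | 1
   9 | 111101001100100001 | 1 | 1
  10 | 111010011001000011 | 1 | 0
  11 | 110100110010000110 | 1 | 0
  12 | 101001100100001100 | 1 | 1
  13 | 010011001000011001 | 0 | 0
  14 | 100110010000110010 | 1 | 0
  15 | 001100100001100100 | 0 | 0
  16 | 011001000011001000 | 0 | 0
  17 | 110010000110010000 | 1 | 1
  18 | 100100001100100001 | 1 | 1
  19 | 001000011001000011 | 0 | 1
  20 | 010000110010000111 | 0 | 1
  21 | 100001100100001111 | 1 | 1
  22 | 000011001000011111 | 0 | 0
  23 | 000110010000111110 | 0 | 1
  24 | 001100100001111101 | 0 | 0
  25 | 011001000011111010 | 0 | 0
  26 | 110010000111110100 | 1 | 1
  27 | 100100001111101001 | 1 | 1
  28 | 001000011111010011 | 0 | 1
  29 | 010000111110100111 | 0 | 1
  30 | 100001111101001111 | 1 | 0
  31 | 000011111010011110 | 0 | 1
  32 | 000111110100111101 | 0 | 1
  33 | 001111101001111011 | 0 | 0
  34 | 011111010011110110 | 0 | 1
  35 | 111110100111101101 | 1 | 1
  36 | 111101001111011011 | 1 | 1
  37 | 111010011110110111 | 1 | 0
  38 | 110100111101101110 | 1 | 0
  39 | 101001111011011100 | 1 | 0
  40 | 010011110110111000 | 0 | 1
  41 | 100111101101110001 | 1 | 1
  42 | 001111011011100011 | 0 | 1
  43 | 011110110111000111 | 0 | 1
  44 | 111101101110001111 | 1 | 1
  45 | 111011011100011111 | 1 | 0
  46 | 110110111000111110 | 1 | 0
  47 | 101101110001111100 | 1 | 0
  48 | 011011100011111000 | 0 | 0
  49 | 110111000111110000 | 1 | 1
  50 | 101110001111100001 | 1 | 1
  51 | 011100011111000011 | 0 | 1
  52 | 111000111110000111 | 1 | 0
  53 | 110001111100001110 | 1 | 0
  54 | 100011111000011100 | 1 | 0
  55 | 000111110000111000 | 0 | 1
  56 | 001111100001110001 | 0 | 0
  57 | 011111000011100010 | 0 | 0
  58 | 111110000111000100 | 1 | 1
  59 | 111100001110001001 | 1 | 1
  60 | 111000011100010011 | 1 | 0
  61 | 110000111000100110 | 1 | 0
  62 | 100001110001001100 | 1 | 0
  63 | 000011100010011000 | 0 | 0
  64 | 000111000100110000 | 0 | 0
  65 | 001110001001100000 | 0 | 0
  66 | 011100010011000000 | 0 | 1
  67 | 111000100110000001 | 1 | 1
  68 | 110001001100000011 | 1 | 1
  69 | 100010011000000111 | 1 | 0
  70 | 000100110000001110 | 0 | 1
  71 | 001001100000011101 | 0 | 0
  72 | 010011000000111010 | 0 | 0
  73 | 100110000001110100 | 1 | 1
  74 | 001100000011101001 | 0 | 0
  75 | 011000000111010010 | 0 | 0
  76 | 110000001110100100 | 1 | 1
  77 | 100000011101001001 | 1 | 0
  78 | 000000111010010010 | 0 | 1
  79 | 000001110100100101 | 0 | 1
  80 | 000011101001001011 | 0 | 0
  81 | 000111010010010110 | 0 | 1
  82 | 001110100100101101 | 0 | 0
  83 | 011101001001011010 | 0 | 0
  84 | 111010010010110100 | 1 | 0
  85 | 110100100101101000 | 1 | 1
  86 | 101001001011010001 | 1 | 1
  87 | 010010010110100011 | 0 | 1
  88 | 100100101101000111 | 1 | 1
  89 | 001001011010001111 | 0 | 1
  90 | 010010110100011111 | 0 | 1
  91 | 100101101000111111 | 1 | 1
  92 | 001011010001111111 | 0 | 1
  93 | 010110100011111111 | 0 | 0
  94 | 101101000111111110 | 1 | 1
  95 | 011010001111111101 | 0 | 0
  96 | 110100011111111010 | 1 | 0
  97 | 101000111111110100 | 1 | 0
  98 | 010001111111101000 | 0 | 1
  99 | 100011111111010001 | 1 | 0
 100 | 000111111110100010 | 0 | 1
 101 | 001111111101000101 | 0 | 1
 102 | 011111111010001011 | 0 | 1
 103 | 111111110100010111 | 1 | 0
 104 | 111111101000101110 | 1 | 1

011011011111101001100100001100100001111101001111011011100011111000011100010011000000111010010010110100011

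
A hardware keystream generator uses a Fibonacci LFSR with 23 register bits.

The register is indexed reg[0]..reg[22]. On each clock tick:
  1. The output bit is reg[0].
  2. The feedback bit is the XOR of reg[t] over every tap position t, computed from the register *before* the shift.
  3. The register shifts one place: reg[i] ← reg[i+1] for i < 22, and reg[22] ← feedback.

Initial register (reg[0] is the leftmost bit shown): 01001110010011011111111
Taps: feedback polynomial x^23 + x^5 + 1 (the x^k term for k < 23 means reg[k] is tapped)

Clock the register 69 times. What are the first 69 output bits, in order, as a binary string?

tick  register→output (feedback)
  0  01001110010011011111111→0 (1)
  1  10011100100110111111111→1 (0)
  2  00111001001101111111110→0 (0)
  3  01110010011011111111100→0 (0)
  4  11100100110111111111000→1 (0)
  5  11001001101111111110000→1 (1)
  6  10010011011111111100001→1 (1)
  7  00100110111111111000011→0 (1)
  8  01001101111111110000111→0 (1)
  9  10011011111111100001111→1 (1)
 10  00110111111111000011111→0 (1)
 11  01101111111110000111111→0 (1)
 12  11011111111100001111111→1 (0)
 13  10111111111000011111110→1 (0)
 14  01111111110000111111100→0 (1)
 15  11111111100001111111001→1 (0)
 16  11111111000011111110010→1 (0)
 17  11111110000111111100100→1 (0)
 18  11111100001111111001000→1 (0)
 19  11111000011111110010000→1 (1)
 20  11110000111111100100001→1 (1)
 21  11100001111111001000011→1 (1)
 22  11000011111110010000111→1 (1)
 23  10000111111100100001111→1 (0)
 24  00001111111001000011110→0 (1)
 25  00011111110010000111101→0 (1)
 26  00111111100100001111011→0 (1)
 27  01111111001000011110111→0 (1)
 28  11111110010000111101111→1 (0)
 29  11111100100001111011110→1 (0)
 30  11111001000011110111100→1 (1)
 31  11110010000111101111001→1 (1)
 32  11100100001111011110011→1 (0)
 33  11001000011110111100110→1 (1)
 34  10010000111101111001101→1 (1)
 35  00100001111011110011011→0 (0)
 36  01000011110111100110110→0 (0)
 37  10000111101111001101100→1 (0)
 38  00001111011110011011000→0 (1)
 39  00011110111100110110001→0 (1)
 40  00111101111001101100011→0 (1)
 41  01111011110011011000111→0 (0)
 42  11110111100110110001110→1 (0)
 43  11101111001101100011100→1 (0)
 44  11011110011011000111000→1 (0)
 45  10111100110110001110000→1 (0)
 46  01111001101100011100000→0 (0)
 47  11110011011000111000000→1 (1)
 48  11100110110001110000001→1 (0)
 49  11001101100011100000010→1 (0)
 50  10011011000111000000100→1 (1)
 51  00110110001110000001001→0 (1)
 52  01101100011100000010011→0 (1)
 53  11011000111000000100111→1 (1)
 54  10110001110000001001111→1 (1)
 55  01100011100000010011111→0 (0)
 56  11000111000000100111110→1 (0)
 57  10001110000001001111100→1 (0)
 58  00011100000010011111000→0 (1)
 59  00111000000100111110001→0 (0)
 60  01110000001001111100010→0 (0)
 61  11100000010011111000100→1 (1)
 62  11000000100111110001001→1 (1)
 63  10000001001111100010011→1 (1)
 64  00000010011111000100111→0 (0)
 65  00000100111110001001110→0 (1)
 66  00001001111100010011101→0 (0)
 67  00010011111000100111010→0 (0)
 68  00100111110001001110100→0 (1)

010011100100110111111111000011111110010000111101111001101100011100000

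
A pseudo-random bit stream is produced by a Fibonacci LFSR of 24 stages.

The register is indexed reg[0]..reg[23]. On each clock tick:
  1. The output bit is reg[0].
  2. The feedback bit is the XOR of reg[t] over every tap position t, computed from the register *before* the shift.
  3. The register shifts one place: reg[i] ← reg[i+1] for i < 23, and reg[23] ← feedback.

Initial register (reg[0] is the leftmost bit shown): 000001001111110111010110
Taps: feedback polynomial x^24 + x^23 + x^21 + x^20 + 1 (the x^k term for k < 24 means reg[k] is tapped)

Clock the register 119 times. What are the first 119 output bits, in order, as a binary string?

step | reg (before) | out | fb
   0 | 000001001111110111010110 | 0 | 1
   1 | 000010011111101110101101 | 0 | 1
   2 | 000100111111011101011011 | 0 | 0
   3 | 001001111110111010110110 | 0 | 1
   4 | 010011111101110101101101 | 0 | 1
   5 | 100111111011101011011011 | 1 | 1
   6 | 001111110111010110110111 | 0 | 0
   7 | 011111101110101101101110 | 0 | 0
   8 | 111111011101011011011100 | 1 | 1
   9 | 111110111010110110111001 | 1 | 1
  10 | 111101110101101101110011 | 1 | 0
  11 | 111011101011011011100110 | 1 | 0
  12 | 110111010110110111001100 | 1 | 1
  13 | 101110101101101110011001 | 1 | 1
  14 | 011101011011011100110011 | 0 | 1
  15 | 111010110110111001100111 | 1 | 1
  16 | 110101101101110011001111 | 1 | 0
  17 | 101011011011100110011110 | 1 | 1
  18 | 010110110111001100111101 | 0 | 1
  19 | 101101101110011001111011 | 1 | 1
  20 | 011011011100110011110111 | 0 | 0
  21 | 110110111001100111101110 | 1 | 1
  22 | 101101110011001111011101 | 1 | 0
  23 | 011011100110011110111010 | 0 | 1
  24 | 110111001100111101110101 | 1 | 1
  25 | 101110011001111011101011 | 1 | 1
  26 | 011100110011110111010111 | 0 | 0
  27 | 111001100111101110101110 | 1 | 1
  28 | 110011001111011101011101 | 1 | 0
  29 | 100110011110111010111010 | 1 | 0
  30 | 001100111101110101110100 | 0 | 1
  31 | 011001111011101011101001 | 0 | 0
  32 | 110011110111010111010010 | 1 | 1
  33 | 100111101110101110100101 | 1 | 1
  34 | 001111011101011101001011 | 0 | 0
  35 | 011110111010111010010110 | 0 | 1
  36 | 111101110101110100101101 | 1 | 0
  37 | 111011101011101001011010 | 1 | 0
  38 | 110111010111010010110100 | 1 | 0
  39 | 101110101110100101101000 | 1 | 0
  40 | 011101011101001011010000 | 0 | 0
  41 | 111010111010010110100000 | 1 | 1
  42 | 110101110100101101000001 | 1 | 0
  43 | 101011101001011010000010 | 1 | 1
  44 | 010111010010110100000101 | 0 | 0
  45 | 101110100101101000001010 | 1 | 0
  46 | 011101001011010000010100 | 0 | 1
  47 | 111010010110100000101001 | 1 | 1
  48 | 110100101101000001010011 | 1 | 0
  49 | 101001011010000010100110 | 1 | 0
  50 | 010010110100000101001100 | 0 | 0
  51 | 100101101000001010011000 | 1 | 0
  52 | 001011010000010100110000 | 0 | 0
  53 | 010110100000101001100000 | 0 | 0
  54 | 101101000001010011000000 | 1 | 1
  55 | 011010000010100110000001 | 0 | 1
  56 | 110100000101001100000011 | 1 | 0
  57 | 101000001010011000000110 | 1 | 0
  58 | 010000010100110000001100 | 0 | 0
  59 | 100000101001100000011000 | 1 | 0
  60 | 000001010011000000110000 | 0 | 0
  61 | 000010100110000001100000 | 0 | 0
  62 | 000101001100000011000000 | 0 | 0
  63 | 001010011000000110000000 | 0 | 0
  64 | 010100110000001100000000 | 0 | 0
  65 | 101001100000011000000000 | 1 | 1
  66 | 010011000000110000000001 | 0 | 1
  67 | 100110000001100000000011 | 1 | 0
  68 | 001100000011000000000110 | 0 | 1
  69 | 011000000110000000001101 | 0 | 1
  70 | 110000001100000000011011 | 1 | 1
  71 | 100000011000000000110111 | 1 | 1
  72 | 000000110000000001101111 | 0 | 1
  73 | 000001100000000011011111 | 0 | 1
  74 | 000011000000000110111111 | 0 | 1
  75 | 000110000000001101111111 | 0 | 1
  76 | 001100000000011011111111 | 0 | 1
  77 | 011000000000110111111111 | 0 | 1
  78 | 110000000001101111111111 | 1 | 0
  79 | 100000000011011111111110 | 1 | 1
  80 | 000000000110111111111101 | 0 | 1
  81 | 000000001101111111111011 | 0 | 0
  82 | 000000011011111111110110 | 0 | 1
  83 | 000000110111111111101101 | 0 | 1
  84 | 000001101111111111011011 | 0 | 0
  85 | 000011011111111110110110 | 0 | 1
  86 | 000110111111111101101101 | 0 | 1
  87 | 001101111111111011011011 | 0 | 0
  88 | 011011111111110110110110 | 0 | 1
  89 | 110111111111101101101101 | 1 | 0
  90 | 101111111111011011011010 | 1 | 0
  91 | 011111111110110110110100 | 0 | 1
  92 | 111111111101101101101001 | 1 | 1
  93 | 111111111011011011010011 | 1 | 0
  94 | 111111110110110110100110 | 1 | 0
  95 | 111111101101101101001100 | 1 | 1
  96 | 111111011011011010011001 | 1 | 1
  97 | 111110110110110100110011 | 1 | 0
  98 | 111101101101101001100110 | 1 | 0
  99 | 111011011011010011001100 | 1 | 1
 100 | 110110110110100110011001 | 1 | 1
 101 | 101101101101001100110011 | 1 | 0
 102 | 011011011010011001100110 | 0 | 1
 103 | 110110110100110011001101 | 1 | 0
 104 | 101101101001100110011010 | 1 | 0
 105 | 011011010011001100110100 | 0 | 1
 106 | 110110100110011001101001 | 1 | 1
 107 | 101101001100110011010011 | 1 | 0
 108 | 011010011001100110100110 | 0 | 1
 109 | 110100110011001101001101 | 1 | 0
 110 | 101001100110011010011010 | 1 | 0
 111 | 010011001100110100110100 | 0 | 1
 112 | 100110011001101001101001 | 1 | 1
 113 | 001100110011010011010011 | 0 | 1
 114 | 011001100110100110100111 | 0 | 0
 115 | 110011001101001101001110 | 1 | 1
 116 | 100110011010011010011101 | 1 | 0
 117 | 001100110100110100111010 | 0 | 1
 118 | 011001101001101001110101 | 0 | 0

00000100111111011101011011011100110011110111010111010010110100000101001100000011000000000110111111111101101101101001100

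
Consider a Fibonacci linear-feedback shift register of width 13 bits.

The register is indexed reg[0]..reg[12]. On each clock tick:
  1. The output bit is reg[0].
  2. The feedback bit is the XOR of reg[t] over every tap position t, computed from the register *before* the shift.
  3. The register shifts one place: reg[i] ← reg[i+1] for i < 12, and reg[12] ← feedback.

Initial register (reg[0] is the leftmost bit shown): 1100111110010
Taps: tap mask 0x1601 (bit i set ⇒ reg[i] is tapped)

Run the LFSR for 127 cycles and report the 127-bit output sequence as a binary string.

1100111110010110100001111101110001011111010101100110000011000101010100011111001010100001001111100011011110101011101000100010110

tick  register→output (feedback)
  0  1100111110010→1 (1)
  1  1001111100101→1 (1)
  2  0011111001011→0 (0)
  3  0111110010110→0 (1)
  4  1111100101101→1 (0)
  5  1111001011010→1 (0)
  6  1110010110100→1 (0)
  7  1100101101000→1 (0)
  8  1001011010000→1 (1)
  9  0010110100001→0 (1)
 10  0101101000011→0 (1)
 11  1011010000111→1 (1)
 12  0110100001111→0 (1)
 13  1101000011111→1 (0)
 14  1010000111110→1 (1)
 15  0100001111101→0 (1)
 16  1000011111011→1 (1)
 17  0000111110111→0 (0)
 18  0001111101110→0 (0)
 19  0011111011100→0 (0)
 20  0111110111000→0 (1)
 21  1111101110001→1 (0)
 22  1111011100010→1 (1)
 23  1110111000101→1 (1)
 24  1101110001011→1 (1)
 25  1011100010111→1 (1)
 26  0111000101111→0 (1)
 27  1110001011111→1 (0)
 28  1100010111110→1 (1)
 29  1000101111101→1 (0)
 30  0001011111010→0 (1)
 31  0010111110101→0 (0)
 32  0101111101010→0 (1)
 33  1011111010101→1 (1)
 34  0111110101011→0 (0)
 35  1111101010110→1 (0)
 36  1111010101100→1 (1)
 37  1110101011001→1 (1)
 38  1101010110011→1 (0)
 39  1010101100110→1 (0)
 40  0101011001100→0 (0)
 41  1010110011000→1 (0)
 42  0101100110000→0 (0)
 43  1011001100000→1 (1)
 44  0110011000001→0 (1)
 45  1100110000011→1 (0)
 46  1001100000110→1 (0)
 47  0011000001100→0 (0)
 48  0110000011000→0 (1)
 49  1100000110001→1 (0)
 50  1000001100010→1 (1)
 51  0000011000101→0 (0)
 52  0000110001010→0 (1)
 53  0001100010101→0 (0)
 54  0011000101010→0 (1)
 55  0110001010101→0 (0)
 56  1100010101010→1 (0)
 57  1000101010100→1 (0)
 58  0001010101000→0 (1)
 59  0010101010001→0 (1)
 60  0101010100011→0 (1)
 61  1010101000111→1 (1)
 62  0101010001111→0 (1)
 63  1010100011111→1 (0)
 64  0101000111110→0 (0)
 65  1010001111100→1 (1)
 66  0100011111001→0 (0)
 67  1000111110010→1 (1)
 68  0001111100101→0 (0)
 69  0011111001010→0 (1)
 70  0111110010101→0 (0)
 71  1111100101010→1 (0)
 72  1111001010100→1 (0)
 73  1110010101000→1 (0)
 74  1100101010000→1 (1)
 75  1001010100001→1 (0)
 76  0010101000010→0 (0)
 77  0101010000100→0 (1)
 78  1010100001001→1 (1)
 79  0101000010011→0 (1)
 80  1010000100111→1 (1)
 81  0100001001111→0 (1)
 82  1000010011111→1 (0)
 83  0000100111110→0 (0)
 84  0001001111100→0 (0)
 85  0010011111000→0 (1)
 86  0100111110001→0 (1)
 87  1001111100011→1 (0)
 88  0011111000110→0 (1)
 89  0111110001101→0 (1)
 90  1111100011011→1 (1)
 91  1111000110111→1 (1)
 92  1110001101111→1 (0)
 93  1100011011110→1 (1)
 94  1000110111101→1 (0)
 95  0001101111010→0 (1)
 96  0011011110101→0 (0)
 97  0110111101010→0 (1)
 98  1101111010101→1 (1)
 99  1011110101011→1 (1)
100  0111101010111→0 (0)
101  1111010101110→1 (1)
102  1110101011101→1 (0)
103  1101010111010→1 (0)
104  1010101110100→1 (0)
105  0101011101000→0 (1)
106  1010111010001→1 (0)
107  0101110100010→0 (0)
108  1011101000100→1 (0)
109  0111010001000→0 (1)
110  1110100010001→1 (0)
111  1101000100010→1 (1)
112  1010001000101→1 (1)
113  0100010001011→0 (0)
114  1000100010110→1 (0)
115  0001000101100→0 (0)
116  0010001011000→0 (1)
117  0100010110001→0 (1)
118  1000101100011→1 (0)
119  0001011000110→0 (1)
120  0010110001101→0 (1)
121  0101100011011→0 (0)
122  1011000110110→1 (0)
123  0110001101100→0 (0)
124  1100011011000→1 (0)
125  1000110110000→1 (1)
126  0001101100001→0 (1)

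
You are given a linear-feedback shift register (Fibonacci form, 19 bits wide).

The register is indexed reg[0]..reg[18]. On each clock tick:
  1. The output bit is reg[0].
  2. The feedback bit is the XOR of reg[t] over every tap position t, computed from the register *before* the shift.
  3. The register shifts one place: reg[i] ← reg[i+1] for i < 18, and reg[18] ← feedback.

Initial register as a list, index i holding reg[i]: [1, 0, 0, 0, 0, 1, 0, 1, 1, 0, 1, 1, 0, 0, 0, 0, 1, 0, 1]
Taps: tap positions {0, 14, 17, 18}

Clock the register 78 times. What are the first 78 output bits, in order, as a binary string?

100001011011000010101010010111010010011010010010111101000100000001111100010101

tick  register→output (feedback)
  0  1000010110110000101→1 (0)
  1  0000101101100001010→0 (1)
  2  0001011011000010101→0 (0)
  3  0010110110000101010→0 (1)
  4  0101101100001010101→0 (0)
  5  1011011000010101010→1 (0)
  6  0110110000101010100→0 (1)
  7  1101100001010101001→1 (0)
  8  1011000010101010010→1 (1)
  9  0110000101010100101→0 (1)
 10  1100001010101001011→1 (1)
 11  1000010101010010111→1 (0)
 12  0000101010100101110→0 (1)
 13  0001010101001011101→0 (0)
 14  0010101010010111010→0 (0)
 15  0101010100101110100→0 (1)
 16  1010101001011101001→1 (0)
 17  0101010010111010010→0 (0)
 18  1010100101110100100→1 (1)
 19  0101001011101001001→0 (1)
 20  1010010111010010011→1 (0)
 21  0100101110100100110→0 (1)
 22  1001011101001001101→1 (0)
 23  0010111010010011010→0 (0)
 24  0101110100100110100→0 (1)
 25  1011101001001101001→1 (0)
 26  0111010010011010010→0 (0)
 27  1110100100110100100→1 (1)
 28  1101001001101001001→1 (0)
 29  1010010011010010010→1 (1)
 30  0100100110100100101→0 (1)
 31  1001001101001001011→1 (1)
 32  0010011010010010111→0 (1)
 33  0100110100100101111→0 (0)
 34  1001101001001011110→1 (1)
 35  0011010010010111101→0 (0)
 36  0110100100101111010→0 (0)
 37  1101001001011110100→1 (0)
 38  1010010010111101000→1 (1)
 39  0100100101111010001→0 (0)
 40  1001001011110100010→1 (0)
 41  0010010111101000100→0 (0)
 42  0100101111010001000→0 (0)
 43  1001011110100010000→1 (0)
 44  0010111101000100000→0 (0)
 45  0101111010001000000→0 (0)
 46  1011110100010000000→1 (1)
 47  0111101000100000001→0 (1)
 48  1111010001000000011→1 (1)
 49  1110100010000000111→1 (1)
 50  1101000100000001111→1 (1)
 51  1010001000000011111→1 (0)
 52  0100010000000111110→0 (0)
 53  1000100000001111100→1 (0)
 54  0001000000011111000→0 (1)
 55  0010000000111110001→0 (0)
 56  0100000001111100010→0 (1)
 57  1000000011111000101→1 (0)
 58  0000000111110001010→0 (1)
 59  0000001111100010101→0 (0)
 60  0000011111000101010→0 (1)
 61  0000111110001010101→0 (0)
 62  0001111100010101010→0 (1)
 63  0011111000101010101→0 (0)
 64  0111110001010101010→0 (1)
 65  1111100010101010101→1 (1)
 66  1111000101010101011→1 (1)
 67  1110001010101010111→1 (0)
 68  1100010101010101110→1 (0)
 69  1000101010101011100→1 (0)
 70  0001010101010111000→0 (1)
 71  0010101010101110001→0 (0)
 72  0101010101011100010→0 (1)
 73  1010101010111000101→1 (0)
 74  0101010101110001010→0 (1)
 75  1010101011100010101→1 (1)
 76  0101010111000101011→0 (0)
 77  1010101110001010110→1 (1)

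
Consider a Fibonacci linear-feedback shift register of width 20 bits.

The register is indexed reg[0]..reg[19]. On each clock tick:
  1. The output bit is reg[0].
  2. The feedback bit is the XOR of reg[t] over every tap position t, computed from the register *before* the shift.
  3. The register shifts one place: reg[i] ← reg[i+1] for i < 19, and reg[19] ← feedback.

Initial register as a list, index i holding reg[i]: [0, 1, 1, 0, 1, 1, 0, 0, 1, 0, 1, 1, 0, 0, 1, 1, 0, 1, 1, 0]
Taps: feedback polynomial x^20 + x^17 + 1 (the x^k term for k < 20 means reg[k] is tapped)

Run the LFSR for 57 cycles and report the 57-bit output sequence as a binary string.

step | reg (before) | out | fb
   0 | 01101100101100110110 | 0 | 1
   1 | 11011001011001101101 | 1 | 0
   2 | 10110010110011011010 | 1 | 1
   3 | 01100101100110110101 | 0 | 1
   4 | 11001011001101101011 | 1 | 1
   5 | 10010110011011010111 | 1 | 0
   6 | 00101100110110101110 | 0 | 1
   7 | 01011001101101011101 | 0 | 1
   8 | 10110011011010111011 | 1 | 1
   9 | 01100110110101110111 | 0 | 1
  10 | 11001101101011101111 | 1 | 0
  11 | 10011011010111011110 | 1 | 0
  12 | 00110110101110111100 | 0 | 1
  13 | 01101101011101111001 | 0 | 0
  14 | 11011010111011110010 | 1 | 1
  15 | 10110101110111100101 | 1 | 0
  16 | 01101011101111001010 | 0 | 0
  17 | 11010111011110010100 | 1 | 0
  18 | 10101110111100101000 | 1 | 1
  19 | 01011101111001010001 | 0 | 0
  20 | 10111011110010100010 | 1 | 1
  21 | 01110111100101000101 | 0 | 1
  22 | 11101111001010001011 | 1 | 1
  23 | 11011110010100010111 | 1 | 0
  24 | 10111100101000101110 | 1 | 0
  25 | 01111001010001011100 | 0 | 1
  26 | 11110010100010111001 | 1 | 1
  27 | 11100101000101110011 | 1 | 1
  28 | 11001010001011100111 | 1 | 0
  29 | 10010100010111001110 | 1 | 0
  30 | 00101000101110011100 | 0 | 1
  31 | 01010001011100111001 | 0 | 0
  32 | 10100010111001110010 | 1 | 1
  33 | 01000101110011100101 | 0 | 1
  34 | 10001011100111001011 | 1 | 1
  35 | 00010111001110010111 | 0 | 1
  36 | 00101110011100101111 | 0 | 1
  37 | 01011100111001011111 | 0 | 1
  38 | 10111001110010111111 | 1 | 0
  39 | 01110011100101111110 | 0 | 1
  40 | 11100111001011111101 | 1 | 0
  41 | 11001110010111111010 | 1 | 1
  42 | 10011100101111110101 | 1 | 0
  43 | 00111001011111101010 | 0 | 0
  44 | 01110010111111010100 | 0 | 1
  45 | 11100101111110101001 | 1 | 1
  46 | 11001011111101010011 | 1 | 1
  47 | 10010111111010100111 | 1 | 0
  48 | 00101111110101001110 | 0 | 1
  49 | 01011111101010011101 | 0 | 1
  50 | 10111111010100111011 | 1 | 1
  51 | 01111110101001110111 | 0 | 1
  52 | 11111101010011101111 | 1 | 0
  53 | 11111010100111011110 | 1 | 0
  54 | 11110101001110111100 | 1 | 0
  55 | 11101010011101111000 | 1 | 1
  56 | 11010100111011110001 | 1 | 1

011011001011001101101011101111001010001011100111001011111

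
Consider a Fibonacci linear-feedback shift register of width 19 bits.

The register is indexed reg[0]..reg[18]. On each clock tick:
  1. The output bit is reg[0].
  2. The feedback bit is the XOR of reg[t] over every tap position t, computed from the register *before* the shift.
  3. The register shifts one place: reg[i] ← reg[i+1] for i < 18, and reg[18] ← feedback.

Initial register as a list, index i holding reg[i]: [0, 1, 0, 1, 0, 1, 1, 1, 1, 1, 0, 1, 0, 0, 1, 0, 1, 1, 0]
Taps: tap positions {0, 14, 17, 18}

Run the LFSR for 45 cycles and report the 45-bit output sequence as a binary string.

step | reg (before) | out | fb
   0 | 0101011111010010110 | 0 | 0
   1 | 1010111110100101100 | 1 | 1
   2 | 0101111101001011001 | 0 | 0
   3 | 1011111010010110010 | 1 | 1
   4 | 0111110100101100101 | 0 | 1
   5 | 1111101001011001011 | 1 | 1
   6 | 1111010010110010111 | 1 | 0
   7 | 1110100101100101110 | 1 | 0
   8 | 1101001011001011100 | 1 | 0
   9 | 1010010110010111000 | 1 | 0
  10 | 0100101100101110000 | 0 | 1
  11 | 1001011001011100001 | 1 | 0
  12 | 0010110010111000010 | 0 | 1
  13 | 0101100101110000101 | 0 | 1
  14 | 1011001011100001011 | 1 | 1
  15 | 0110010111000010111 | 0 | 1
  16 | 1100101110000101111 | 1 | 1
  17 | 1001011100001011111 | 1 | 0
  18 | 0010111000010111110 | 0 | 0
  19 | 0101110000101111100 | 0 | 1
  20 | 1011100001011111001 | 1 | 1
  21 | 0111000010111110011 | 0 | 1
  22 | 1110000101111100111 | 1 | 1
  23 | 1100001011111001111 | 1 | 1
  24 | 1000010111110011111 | 1 | 0
  25 | 0000101111100111110 | 0 | 0
  26 | 0001011111001111100 | 0 | 1
  27 | 0010111110011111001 | 0 | 0
  28 | 0101111100111110010 | 0 | 0
  29 | 1011111001111100100 | 1 | 1
  30 | 0111110011111001001 | 0 | 1
  31 | 1111100111110010011 | 1 | 0
  32 | 1111001111100100110 | 1 | 0
  33 | 1110011111001001100 | 1 | 1
  34 | 1100111110010011001 | 1 | 1
  35 | 1001111100100110011 | 1 | 0
  36 | 0011111001001100110 | 0 | 1
  37 | 0111110010011001101 | 0 | 1
  38 | 1111100100110011011 | 1 | 0
  39 | 1111001001100110110 | 1 | 1
  40 | 1110010011001101101 | 1 | 0
  41 | 1100100110011011010 | 1 | 1
  42 | 1001001100110110101 | 1 | 1
  43 | 0010011001101101011 | 0 | 0
  44 | 0100110011011010110 | 0 | 0

010101111101001011001011100001011111001111100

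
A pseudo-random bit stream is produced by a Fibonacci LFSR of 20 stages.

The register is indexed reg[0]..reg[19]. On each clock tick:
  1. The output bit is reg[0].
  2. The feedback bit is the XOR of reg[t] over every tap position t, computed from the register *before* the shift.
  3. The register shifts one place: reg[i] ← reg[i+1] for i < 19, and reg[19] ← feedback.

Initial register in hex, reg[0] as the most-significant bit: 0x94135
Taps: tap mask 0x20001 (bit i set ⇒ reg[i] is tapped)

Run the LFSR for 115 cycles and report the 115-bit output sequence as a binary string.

tick  register→output (feedback)
  0  10010100000100110101→1 (0)
  1  00101000001001101010→0 (0)
  2  01010000010011010100→0 (1)
  3  10100000100110101001→1 (1)
  4  01000001001101010011→0 (0)
  5  10000010011010100110→1 (0)
  6  00000100110101001100→0 (1)
  7  00001001101010011001→0 (0)
  8  00010011010100110010→0 (0)
  9  00100110101001100100→0 (1)
 10  01001101010011001001→0 (0)
 11  10011010100110010010→1 (1)
 12  00110101001100100101→0 (1)
 13  01101010011001001011→0 (0)
 14  11010100110010010110→1 (0)
 15  10101001100100101100→1 (0)
 16  01010011001001011000→0 (0)
 17  10100110010010110000→1 (1)
 18  01001100100101100001→0 (0)
 19  10011001001011000010→1 (1)
 20  00110010010110000101→0 (1)
 21  01100100101100001011→0 (0)
 22  11001001011000010110→1 (0)
 23  10010010110000101100→1 (0)
 24  00100101100001011000→0 (0)
 25  01001011000010110000→0 (0)
 26  10010110000101100000→1 (1)
 27  00101100001011000001→0 (0)
 28  01011000010110000010→0 (0)
 29  10110000101100000100→1 (0)
 30  01100001011000001000→0 (0)
 31  11000010110000010000→1 (1)
 32  10000101100000100001→1 (1)
 33  00001011000001000011→0 (0)
 34  00010110000010000110→0 (1)
 35  00101100000100001101→0 (1)
 36  01011000001000011011→0 (0)
 37  10110000010000110110→1 (0)
 38  01100000100001101100→0 (1)
 39  11000001000011011001→1 (1)
 40  10000010000110110011→1 (1)
 41  00000100001101100111→0 (1)
 42  00001000011011001111→0 (1)
 43  00010000110110011111→0 (1)
 44  00100001101100111111→0 (1)
 45  01000011011001111111→0 (1)
 46  10000110110011111111→1 (0)
 47  00001101100111111110→0 (1)
 48  00011011001111111101→0 (1)
 49  00110110011111111011→0 (0)
 50  01101100111111110110→0 (1)
 51  11011001111111101101→1 (0)
 52  10110011111111011010→1 (1)
 53  01100111111110110101→0 (1)
 54  11001111111101101011→1 (1)
 55  10011111111011010111→1 (0)
 56  00111111110110101110→0 (1)
 57  01111111101101011101→0 (1)
 58  11111111011010111011→1 (1)
 59  11111110110101110111→1 (0)
 60  11111101101011101110→1 (0)
 61  11111011010111011100→1 (0)
 62  11110110101110111000→1 (1)
 63  11101101011101110001→1 (1)
 64  11011010111011100011→1 (1)
 65  10110101110111000111→1 (0)
 66  01101011101110001110→0 (1)
 67  11010111011100011101→1 (0)
 68  10101110111000111010→1 (1)
 69  01011101110001110101→0 (1)
 70  10111011100011101011→1 (1)
 71  01110111000111010111→0 (1)
 72  11101110001110101111→1 (0)
 73  11011100011101011110→1 (0)
 74  10111000111010111100→1 (0)
 75  01110001110101111000→0 (0)
 76  11100011101011110000→1 (1)
 77  11000111010111100001→1 (1)
 78  10001110101111000011→1 (1)
 79  00011101011110000111→0 (1)
 80  00111010111100001111→0 (1)
 81  01110101111000011111→0 (1)
 82  11101011110000111111→1 (0)
 83  11010111100001111110→1 (0)
 84  10101111000011111100→1 (0)
 85  01011110000111111000→0 (0)
 86  10111100001111110000→1 (1)
 87  01111000011111100001→0 (0)
 88  11110000111111000010→1 (1)
 89  11100001111110000101→1 (0)
 90  11000011111100001010→1 (1)
 91  10000111111000010101→1 (0)
 92  00001111110000101010→0 (0)
 93  00011111100001010100→0 (1)
 94  00111111000010101001→0 (0)
 95  01111110000101010010→0 (0)
 96  11111100001010100100→1 (0)
 97  11111000010101001000→1 (1)
 98  11110000101010010001→1 (1)
 99  11100001010100100011→1 (1)
100  11000010101001000111→1 (0)
101  10000101010010001110→1 (0)
102  00001010100100011100→0 (1)
103  00010101001000111001→0 (0)
104  00101010010001110010→0 (0)
105  01010100100011100100→0 (1)
106  10101001000111001001→1 (1)
107  01010010001110010011→0 (0)
108  10100100011100100110→1 (0)
109  01001000111001001100→0 (1)
110  10010001110010011001→1 (1)
111  00100011100100110011→0 (0)
112  01000111001001100110→0 (1)
113  10001110010011001101→1 (0)
114  00011100100110011010→0 (0)

1001010000010011010100110010010110000101100000100001101100111111110110101110111000111010111100001111110000101010010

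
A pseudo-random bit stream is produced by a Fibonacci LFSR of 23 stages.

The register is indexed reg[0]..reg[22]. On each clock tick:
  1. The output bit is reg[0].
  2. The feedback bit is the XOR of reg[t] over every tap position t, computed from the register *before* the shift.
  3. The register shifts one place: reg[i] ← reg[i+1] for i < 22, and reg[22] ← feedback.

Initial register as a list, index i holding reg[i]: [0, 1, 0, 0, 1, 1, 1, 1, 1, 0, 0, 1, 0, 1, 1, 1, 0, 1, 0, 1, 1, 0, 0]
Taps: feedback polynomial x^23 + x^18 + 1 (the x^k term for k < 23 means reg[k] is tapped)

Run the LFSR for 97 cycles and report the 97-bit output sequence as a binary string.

step | reg (before) | out | fb
   0 | 01001111100101110101100 | 0 | 0
   1 | 10011111001011101011000 | 1 | 0
   2 | 00111110010111010110000 | 0 | 1
   3 | 01111100101110101100001 | 0 | 0
   4 | 11111001011101011000010 | 1 | 1
   5 | 11110010111010110000101 | 1 | 1
   6 | 11100101110101100001011 | 1 | 1
   7 | 11001011101011000010111 | 1 | 0
   8 | 10010111010110000101110 | 1 | 1
   9 | 00101110101100001011101 | 0 | 1
  10 | 01011101011000010111011 | 0 | 1
  11 | 10111010110000101110111 | 1 | 0
  12 | 01110101100001011101110 | 0 | 0
  13 | 11101011000010111011100 | 1 | 0
  14 | 11010110000101110111000 | 1 | 0
  15 | 10101100001011101110000 | 1 | 0
  16 | 01011000010111011100000 | 0 | 0
  17 | 10110000101110111000000 | 1 | 1
  18 | 01100001011101110000001 | 0 | 0
  19 | 11000010111011100000010 | 1 | 1
  20 | 10000101110111000000101 | 1 | 1
  21 | 00001011101110000001011 | 0 | 0
  22 | 00010111011100000010110 | 0 | 1
  23 | 00101110111000000101101 | 0 | 0
  24 | 01011101110000001011010 | 0 | 1
  25 | 10111011100000010110101 | 1 | 0
  26 | 01110111000000101101010 | 0 | 0
  27 | 11101110000001011010100 | 1 | 0
  28 | 11011100000010110101000 | 1 | 1
  29 | 10111000000101101010001 | 1 | 0
  30 | 01110000001011010100010 | 0 | 0
  31 | 11100000010110101000100 | 1 | 1
  32 | 11000000101101010001001 | 1 | 1
  33 | 10000001011010100010011 | 1 | 0
  34 | 00000010110101000100110 | 0 | 0
  35 | 00000101101010001001100 | 0 | 0
  36 | 00001011010100010011000 | 0 | 1
  37 | 00010110101000100110001 | 0 | 1
  38 | 00101101010001001100011 | 0 | 0
  39 | 01011010100010011000110 | 0 | 0
  40 | 10110101000100110001100 | 1 | 1
  41 | 01101010001001100011001 | 0 | 1
  42 | 11010100010011000110011 | 1 | 0
  43 | 10101000100110001100110 | 1 | 1
  44 | 01010001001100011001101 | 0 | 0
  45 | 10100010011000110011010 | 1 | 0
  46 | 01000100110001100110100 | 0 | 1
  47 | 10001001100011001101001 | 1 | 1
  48 | 00010011000110011010011 | 0 | 1
  49 | 00100110001100110100111 | 0 | 0
  50 | 01001100011001101001110 | 0 | 0
  51 | 10011000110011010011100 | 1 | 0
  52 | 00110001100110100111000 | 0 | 1
  53 | 01100011001101001110001 | 0 | 1
  54 | 11000110011010011100011 | 1 | 1
  55 | 10001100110100111000111 | 1 | 1
  56 | 00011001101001110001111 | 0 | 0
  57 | 00110011010011100011110 | 0 | 1
  58 | 01100110100111000111101 | 0 | 1
  59 | 11001101001110001111011 | 1 | 0
  60 | 10011010011100011110110 | 1 | 0
  61 | 00110100111000111101100 | 0 | 0
  62 | 01101001110001111011000 | 0 | 1
  63 | 11010011100011110110001 | 1 | 0
  64 | 10100111000111101100010 | 1 | 1
  65 | 01001110001111011000101 | 0 | 0
  66 | 10011100011110110001010 | 1 | 1
  67 | 00111000111101100010101 | 0 | 1
  68 | 01110001111011000101011 | 0 | 0
  69 | 11100011110110001010110 | 1 | 0
  70 | 11000111101100010101100 | 1 | 1
  71 | 10001111011000101011001 | 1 | 0
  72 | 00011110110001010110010 | 0 | 1
  73 | 00111101100010101100101 | 0 | 0
  74 | 01111011000101011001010 | 0 | 0
  75 | 11110110001010110010100 | 1 | 0
  76 | 11101100010101100101000 | 1 | 1
  77 | 11011000101011001010001 | 1 | 0
  78 | 10110001010110010100010 | 1 | 1
  79 | 01100010101100101000101 | 0 | 0
  80 | 11000101011001010001010 | 1 | 1
  81 | 10001010110010100010101 | 1 | 0
  82 | 00010101100101000101010 | 0 | 0
  83 | 00101011001010001010100 | 0 | 1
  84 | 01010110010100010101001 | 0 | 0
  85 | 10101100101000101010010 | 1 | 0
  86 | 01011001010001010100100 | 0 | 0
  87 | 10110010100010101001000 | 1 | 1
  88 | 01100101000101010010001 | 0 | 1
  89 | 11001010001010100100011 | 1 | 1
  90 | 10010100010101001000111 | 1 | 1
  91 | 00101000101010010001111 | 0 | 0
  92 | 01010001010100100011110 | 0 | 1
  93 | 10100010101001000111101 | 1 | 0
  94 | 01000101010010001111010 | 0 | 1
  95 | 10001010100100011110101 | 1 | 0
  96 | 00010101001000111101010 | 0 | 0

0100111110010111010110000101110111000000101101010001001100011001101001110001111011000101011001010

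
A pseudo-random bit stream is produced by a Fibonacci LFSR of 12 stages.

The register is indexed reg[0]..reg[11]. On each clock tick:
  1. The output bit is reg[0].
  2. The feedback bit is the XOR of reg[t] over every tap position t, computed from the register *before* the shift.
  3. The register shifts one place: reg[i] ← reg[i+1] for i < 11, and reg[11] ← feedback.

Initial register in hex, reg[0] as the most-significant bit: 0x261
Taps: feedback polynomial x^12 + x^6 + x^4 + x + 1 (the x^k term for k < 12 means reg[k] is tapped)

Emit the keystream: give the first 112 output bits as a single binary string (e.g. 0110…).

tick  register→output (feedback)
  0  001001100001→0 (1)
  1  010011000011→0 (0)
  2  100110000110→1 (0)
  3  001100001100→0 (0)
  4  011000011000→0 (1)
  5  110000110001→1 (1)
  6  100001100011→1 (0)
  7  000011000110→0 (1)
  8  000110001101→0 (1)
  9  001100011011→0 (0)
 10  011000110110→0 (0)
 11  110001101100→1 (1)
 12  100011011001→1 (0)
 13  000110110010→0 (0)
 14  001101100100→0 (1)
 15  011011001001→0 (0)
 16  110110010010→1 (1)
 17  101100100101→1 (0)
 18  011001001010→0 (1)
 19  110010010101→1 (1)
 20  100100101011→1 (0)
 21  001001010110→0 (0)
 22  010010101100→0 (1)
 23  100101011001→1 (1)
 24  001010110011→0 (0)
 25  010101100110→0 (0)
 26  101011001100→1 (0)
 27  010110011000→0 (0)
 28  101100110000→1 (0)
 29  011001100000→0 (0)
 30  110011000000→1 (1)
 31  100110000001→1 (0)
 32  001100000010→0 (0)
 33  011000000100→0 (1)
 34  110000001001→1 (0)
 35  100000010010→1 (1)
 36  000000100101→0 (1)
 37  000001001011→0 (0)
 38  000010010110→0 (1)
 39  000100101101→0 (1)
 40  001001011011→0 (0)
 41  010010110110→0 (1)
 42  100101101101→1 (0)
 43  001011011010→0 (1)
 44  010110110101→0 (1)
 45  101101101011→1 (0)
 46  011011010110→0 (0)
 47  110110101100→1 (0)
 48  101101011000→1 (1)
 49  011010110001→0 (1)
 50  110101100011→1 (1)
 51  101011000111→1 (0)
 52  010110001110→0 (0)
 53  101100011100→1 (1)
 54  011000111001→0 (0)
 55  110001110010→1 (1)
 56  100011100101→1 (1)
 57  000111001011→0 (1)
 58  001110010111→0 (1)
 59  011100101111→0 (0)
 60  111001011110→1 (0)
 61  110010111100→1 (0)
 62  100101111000→1 (0)
 63  001011110000→0 (0)
 64  010111100000→0 (1)
 65  101111000001→1 (0)
 66  011110000010→0 (0)
 67  111100000100→1 (0)
 68  111000001000→1 (0)
 69  110000010000→1 (0)
 70  100000100000→1 (0)
 71  000001000000→0 (0)
 72  000010000000→0 (1)
 73  000100000001→0 (0)
 74  001000000010→0 (0)
 75  010000000100→0 (1)
 76  100000001001→1 (1)
 77  000000010011→0 (0)
 78  000000100110→0 (1)
 79  000001001101→0 (0)
 80  000010011010→0 (1)
 81  000100110101→0 (1)
 82  001001101011→0 (1)
 83  010011010111→0 (0)
 84  100110101110→1 (1)
 85  001101011101→0 (0)
 86  011010111010→0 (1)
 87  110101110101→1 (1)
 88  101011101011→1 (1)
 89  010111010111→0 (0)
 90  101110101110→1 (1)
 91  011101011101→0 (1)
 92  111010111011→1 (0)
 93  110101110110→1 (1)
 94  101011101101→1 (1)
 95  010111011011→0 (0)
 96  101110110110→1 (1)
 97  011101101101→0 (0)
 98  111011011010→1 (1)
 99  110110110101→1 (0)
100  101101101010→1 (0)
101  011011010100→0 (0)
102  110110101000→1 (0)
103  101101010000→1 (1)
104  011010100001→0 (1)
105  110101000011→1 (0)
106  101010000110→1 (0)
107  010100001100→0 (1)
108  101000011001→1 (1)
109  010000110011→0 (0)
110  100001100110→1 (0)
111  000011001100→0 (1)

0010011000011000110110010010101100110000001001011011010110001110010111100000100000001001101011101011101101101010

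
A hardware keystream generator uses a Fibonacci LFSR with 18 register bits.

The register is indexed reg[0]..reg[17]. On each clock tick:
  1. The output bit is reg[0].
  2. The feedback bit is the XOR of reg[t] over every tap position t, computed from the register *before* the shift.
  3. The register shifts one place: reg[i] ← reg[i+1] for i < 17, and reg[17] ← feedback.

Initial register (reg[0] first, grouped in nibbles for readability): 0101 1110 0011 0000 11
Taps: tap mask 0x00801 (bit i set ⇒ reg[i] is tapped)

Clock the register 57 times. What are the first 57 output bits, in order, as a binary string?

tick  register→output (feedback)
  0  010111100011000011→0 (1)
  1  101111000110000111→1 (1)
  2  011110001100001111→0 (0)
  3  111100011000011110→1 (1)
  4  111000110000111101→1 (1)
  5  110001100001111011→1 (0)
  6  100011000011110110→1 (0)
  7  000110000111101100→0 (1)
  8  001100001111011001→0 (1)
  9  011000011110110011→0 (0)
 10  110000111101100110→1 (0)
 11  100001111011001100→1 (0)
 12  000011110110011000→0 (0)
 13  000111101100110000→0 (0)
 14  001111011001100000→0 (1)
 15  011110110011000001→0 (1)
 16  111101100110000011→1 (1)
 17  111011001100000111→1 (1)
 18  110110011000001111→1 (1)
 19  101100110000011111→1 (1)
 20  011001100000111111→0 (0)
 21  110011000001111110→1 (0)
 22  100110000011111100→1 (0)
 23  001100000111111000→0 (1)
 24  011000001111110001→0 (1)
 25  110000011111100011→1 (0)
 26  100000111111000110→1 (0)
 27  000001111110001100→0 (0)
 28  000011111100011000→0 (0)
 29  000111111000110000→0 (0)
 30  001111110001100000→0 (1)
 31  011111100011000001→0 (1)
 32  111111000110000011→1 (1)
 33  111110001100000111→1 (1)
 34  111100011000001111→1 (1)
 35  111000110000011111→1 (1)
 36  110001100000111111→1 (1)
 37  100011000001111111→1 (0)
 38  000110000011111110→0 (1)
 39  001100000111111101→0 (1)
 40  011000001111111011→0 (1)
 41  110000011111110111→1 (0)
 42  100000111111101110→1 (0)
 43  000001111111011100→0 (1)
 44  000011111110111001→0 (0)
 45  000111111101110010→0 (1)
 46  001111111011100101→0 (1)
 47  011111110111001011→0 (1)
 48  111111101110010111→1 (1)
 49  111111011100101111→1 (1)
 50  111110111001011111→1 (0)
 51  111101110010111110→1 (1)
 52  111011100101111101→1 (0)
 53  110111001011111010→1 (0)
 54  101110010111110100→1 (0)
 55  011100101111101000→0 (1)
 56  111001011111010001→1 (0)

010111100011000011110110011000001111110001100000111111101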